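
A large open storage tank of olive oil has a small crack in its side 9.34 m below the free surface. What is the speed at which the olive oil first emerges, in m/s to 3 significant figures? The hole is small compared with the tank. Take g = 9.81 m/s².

v ≈ 13.5 m/s

Torricelli's result v = √(2gh) gives v = √(2·9.81·9.34) = 13.5 m/s.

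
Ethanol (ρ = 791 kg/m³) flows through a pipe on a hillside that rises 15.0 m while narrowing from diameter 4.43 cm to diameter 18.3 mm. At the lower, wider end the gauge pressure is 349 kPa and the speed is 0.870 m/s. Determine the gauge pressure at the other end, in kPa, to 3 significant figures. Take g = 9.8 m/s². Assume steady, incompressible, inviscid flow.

P₂ ≈ 223 kPa

Continuity gives A₁v₁ = A₂v₂, so v₂ = (15.4 cm²)/(2.63 cm²) × 0.870 m/s = 5.10 m/s.
Bernoulli: P₁ + ½ρv₁² + ρg h₁ = P₂ + ½ρv₂² + ρg h₂, so P₂ = P₁ + ½ρ(v₁² − v₂²) − ρg(h₂ − h₁).
P₂ = 349000 + ½·791·(0.870² − 5.10²) − 791·9.8·(+15.0) = 349000 + (-9980) − (116000) = 223000 Pa.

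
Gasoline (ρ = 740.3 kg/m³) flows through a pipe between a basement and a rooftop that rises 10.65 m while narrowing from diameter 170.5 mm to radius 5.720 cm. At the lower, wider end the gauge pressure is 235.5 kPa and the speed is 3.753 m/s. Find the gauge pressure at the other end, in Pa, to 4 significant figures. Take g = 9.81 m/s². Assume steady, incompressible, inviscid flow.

137600 Pa

The volume flow rate is constant, so v₂ = (A₁/A₂)v₁ = (228.3/102.8)·3.753 = 8.336 m/s.
Energy conservation along the streamline gives P₂ = P₁ − ½ρ(v₂² − v₁²) − ρg(h₂ − h₁).
P₂ = 235500 + ½·740.3·(3.753² − 8.336²) − 740.3·9.81·(+10.65) = 235500 + (-20510) − (77340) = 137600 Pa.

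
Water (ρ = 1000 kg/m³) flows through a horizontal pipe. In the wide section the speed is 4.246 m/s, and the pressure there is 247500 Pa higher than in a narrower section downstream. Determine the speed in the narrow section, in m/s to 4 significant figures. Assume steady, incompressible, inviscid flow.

Horizontal Bernoulli: P₁ + ½ρv₁² = P₂ + ½ρv₂², so v₂² = v₁² + 2(P₁ − P₂)/ρ.
v₂ = √(4.246² + 2·247500/1000) = √(18.03 + 495.0) = 22.65 m/s.

22.65 m/s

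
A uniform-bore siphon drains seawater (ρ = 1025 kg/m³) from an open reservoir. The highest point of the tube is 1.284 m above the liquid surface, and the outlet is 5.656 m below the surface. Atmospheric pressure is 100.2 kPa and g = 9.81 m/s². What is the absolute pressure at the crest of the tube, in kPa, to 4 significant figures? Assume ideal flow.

P_top ≈ 30.42 kPa

From the surface to the outlet (both open to atmosphere, surface at rest): v = √(2g·h_out) = √(2·9.81·5.656) = 10.53 m/s.
The bore is uniform, so the speed at the crest is the same v. Bernoulli surface→crest: P_atm = P_top + ½ρv² + ρg·h_top.
P_top = 100200 − ½·1025·10.53² − 1025·9.81·1.284 = 30420 Pa.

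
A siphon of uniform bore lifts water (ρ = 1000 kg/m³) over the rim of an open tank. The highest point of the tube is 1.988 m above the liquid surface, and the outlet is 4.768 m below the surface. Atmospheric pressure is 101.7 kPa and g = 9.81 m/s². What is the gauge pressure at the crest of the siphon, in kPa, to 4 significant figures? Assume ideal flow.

Bernoulli surface→outlet gives ½v² = g·h_out, so v = √(2·9.81·4.768) = 9.672 m/s.
The bore is uniform, so the speed at the crest is the same v. Bernoulli surface→crest: P_atm = P_top + ½ρv² + ρg·h_top.
P_top = 101700 − ½·1000·9.672² − 1000·9.81·1.988 = 35420 Pa. So P_gauge = P_top − P_atm = -66280 Pa.

P_gauge = -66.28 kPa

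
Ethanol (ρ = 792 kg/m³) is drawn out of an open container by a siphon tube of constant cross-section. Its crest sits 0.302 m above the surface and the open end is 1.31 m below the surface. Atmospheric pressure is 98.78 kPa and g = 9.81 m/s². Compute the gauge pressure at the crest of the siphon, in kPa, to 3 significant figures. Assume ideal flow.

Bernoulli surface→outlet gives ½v² = g·h_out, so v = √(2·9.81·1.31) = 5.07 m/s.
The bore is uniform, so the speed at the crest is the same v. Bernoulli surface→crest: P_atm = P_top + ½ρv² + ρg·h_top.
P_top = 98780 − ½·792·5.07² − 792·9.81·0.302 = 86300 Pa. So P_gauge = P_top − P_atm = -12500 Pa.

P_gauge ≈ -12.5 kPa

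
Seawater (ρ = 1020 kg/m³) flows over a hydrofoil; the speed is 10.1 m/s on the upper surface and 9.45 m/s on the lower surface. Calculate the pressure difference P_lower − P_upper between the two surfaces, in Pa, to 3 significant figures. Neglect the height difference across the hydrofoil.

ΔP ≈ 6480 Pa

With negligible Δh, P + ½ρv² is constant, so P_low − P_up = ½ρ(v_up² − v_low²).
ΔP = ½·1020·(10.1² − 9.45²) = 6480 Pa.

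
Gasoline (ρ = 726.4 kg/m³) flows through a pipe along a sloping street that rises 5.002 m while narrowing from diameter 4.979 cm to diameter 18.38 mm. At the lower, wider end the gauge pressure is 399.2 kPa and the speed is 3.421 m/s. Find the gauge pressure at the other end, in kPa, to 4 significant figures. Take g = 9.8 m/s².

By continuity, v₂ = v₁·A₁/A₂ = 3.421·(19.47/2.653) = 25.10 m/s.
Energy conservation along the streamline gives P₂ = P₁ − ½ρ(v₂² − v₁²) − ρg(h₂ − h₁).
P₂ = 399200 + ½·726.4·(3.421² − 25.10²) − 726.4·9.8·(+5.002) = 399200 + (-224600) − (35610) = 138900 Pa.

P₂ ≈ 138.9 kPa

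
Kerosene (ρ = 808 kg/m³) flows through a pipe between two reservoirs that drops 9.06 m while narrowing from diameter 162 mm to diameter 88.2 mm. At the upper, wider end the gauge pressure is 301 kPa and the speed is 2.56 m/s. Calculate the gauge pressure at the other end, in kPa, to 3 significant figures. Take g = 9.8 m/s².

345 kPa

The volume flow rate is constant, so v₂ = (A₁/A₂)v₁ = (206/61.1)·2.56 = 8.64 m/s.
Applying Bernoulli between the two ends and solving for P₂: P₂ = P₁ + ½ρ(v₁² − v₂²) − ρgΔh.
P₂ = 301000 + ½·808·(2.56² − 8.64²) − 808·9.8·(−9.06) = 301000 + (-27500) − (-71700) = 345000 Pa.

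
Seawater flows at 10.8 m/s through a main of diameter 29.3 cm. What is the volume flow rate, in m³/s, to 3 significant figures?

Q = A·v = 0.0674 m² × 10.8 m/s = 0.728 m³/s.

Q = 0.728 m³/s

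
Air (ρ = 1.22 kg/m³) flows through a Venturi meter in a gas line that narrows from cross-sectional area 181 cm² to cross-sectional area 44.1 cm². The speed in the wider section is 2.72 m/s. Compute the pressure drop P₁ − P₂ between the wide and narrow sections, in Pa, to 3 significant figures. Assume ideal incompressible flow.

ΔP ≈ 71.5 Pa

Continuity gives A₁v₁ = A₂v₂, so v₂ = (181 cm²)/(44.1 cm²) × 2.72 m/s = 11.2 m/s.
With no height change, Bernoulli's equation is P₁ + ½ρv₁² = P₂ + ½ρv₂².
P₁ − P₂ = ½·1.22·(11.2² − 2.72²) = ½·1.22·117 = 71.5 Pa.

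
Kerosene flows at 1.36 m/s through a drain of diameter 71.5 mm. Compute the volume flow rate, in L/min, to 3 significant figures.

Q = A·v = 0.00402 m² × 1.36 m/s = 0.00546 m³/s.
Converting: 0.00546 m³/s × 60000 = 328 L/min.

Q = 328 L/min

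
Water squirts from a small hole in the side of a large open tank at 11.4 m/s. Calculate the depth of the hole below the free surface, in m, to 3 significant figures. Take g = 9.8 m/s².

h ≈ 6.63 m

Torricelli: v = √(2gh), so h = v²/(2g).
h = 11.4²/(2·9.8) = 130/19.60 = 6.63 m.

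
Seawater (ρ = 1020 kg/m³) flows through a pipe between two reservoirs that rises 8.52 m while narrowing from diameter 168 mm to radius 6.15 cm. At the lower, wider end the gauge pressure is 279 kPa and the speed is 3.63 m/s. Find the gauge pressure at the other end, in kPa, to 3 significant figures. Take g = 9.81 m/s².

P₂ ≈ 177 kPa

The volume flow rate is constant, so v₂ = (A₁/A₂)v₁ = (222/119)·3.63 = 6.77 m/s.
Energy conservation along the streamline gives P₂ = P₁ − ½ρ(v₂² − v₁²) − ρg(h₂ − h₁).
P₂ = 279000 + ½·1020·(3.63² − 6.77²) − 1020·9.81·(+8.52) = 279000 + (-16700) − (85300) = 177000 Pa.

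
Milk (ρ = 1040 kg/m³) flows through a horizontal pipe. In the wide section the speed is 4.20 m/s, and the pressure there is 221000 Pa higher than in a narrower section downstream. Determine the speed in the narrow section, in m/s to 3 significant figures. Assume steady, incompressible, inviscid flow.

Along the level pipe P + ½ρv² is conserved, hence v₂² = v₁² + 2(P₁ − P₂)/ρ.
v₂ = √(4.20² + 2·221000/1040) = √(17.6 + 425) = 21.0 m/s.

v₂ ≈ 21.0 m/s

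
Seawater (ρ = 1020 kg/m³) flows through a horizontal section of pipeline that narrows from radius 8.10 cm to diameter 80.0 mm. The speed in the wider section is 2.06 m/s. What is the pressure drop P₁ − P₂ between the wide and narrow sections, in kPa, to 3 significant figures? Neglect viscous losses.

By continuity, v₂ = v₁·A₁/A₂ = 2.06·(206/50.3) = 8.45 m/s.
The pipe is horizontal, so Bernoulli reduces to P₁ + ½ρv₁² = P₂ + ½ρv₂².
P₁ − P₂ = ½·1020·(8.45² − 2.06²) = ½·1020·67.1 = 34200 Pa.

34.2 kPa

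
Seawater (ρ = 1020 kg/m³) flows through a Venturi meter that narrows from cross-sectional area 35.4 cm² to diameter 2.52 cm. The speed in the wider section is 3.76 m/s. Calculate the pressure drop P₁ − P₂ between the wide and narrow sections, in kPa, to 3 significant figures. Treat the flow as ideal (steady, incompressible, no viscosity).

By continuity, v₂ = v₁·A₁/A₂ = 3.76·(35.4/4.99) = 26.7 m/s.
Bernoulli (h₁ = h₂): P₁ − P₂ = ½ρ(v₂² − v₁²).
P₁ − P₂ = ½·1020·(26.7² − 3.76²) = ½·1020·698 = 356000 Pa.

ΔP ≈ 356 kPa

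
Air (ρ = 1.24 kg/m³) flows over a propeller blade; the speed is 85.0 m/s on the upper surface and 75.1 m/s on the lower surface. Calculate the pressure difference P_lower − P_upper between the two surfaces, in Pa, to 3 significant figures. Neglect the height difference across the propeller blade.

ΔP ≈ 983 Pa

With negligible Δh, P + ½ρv² is constant, so P_low − P_up = ½ρ(v_up² − v_low²).
ΔP = ½·1.24·(85.0² − 75.1²) = 983 Pa.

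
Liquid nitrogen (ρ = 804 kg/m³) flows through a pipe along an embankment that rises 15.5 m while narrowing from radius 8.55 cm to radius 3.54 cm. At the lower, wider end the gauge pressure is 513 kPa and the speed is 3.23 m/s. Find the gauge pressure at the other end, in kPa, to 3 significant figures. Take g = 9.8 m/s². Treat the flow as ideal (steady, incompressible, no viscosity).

Continuity gives A₁v₁ = A₂v₂, so v₂ = (230 cm²)/(39.4 cm²) × 3.23 m/s = 18.8 m/s.
Bernoulli: P₁ + ½ρv₁² + ρg h₁ = P₂ + ½ρv₂² + ρg h₂, so P₂ = P₁ + ½ρ(v₁² − v₂²) − ρg(h₂ − h₁).
P₂ = 513000 + ½·804·(3.23² − 18.8²) − 804·9.8·(+15.5) = 513000 + (-139000) − (122000) = 252000 Pa.

P₂ = 252 kPa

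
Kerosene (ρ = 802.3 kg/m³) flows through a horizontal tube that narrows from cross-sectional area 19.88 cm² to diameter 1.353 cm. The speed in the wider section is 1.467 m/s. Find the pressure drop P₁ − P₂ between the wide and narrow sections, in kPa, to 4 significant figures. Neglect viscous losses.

ΔP = 164.2 kPa

Continuity gives A₁v₁ = A₂v₂, so v₂ = (19.88 cm²)/(1.438 cm²) × 1.467 m/s = 20.28 m/s.
Bernoulli (h₁ = h₂): P₁ − P₂ = ½ρ(v₂² − v₁²).
P₁ − P₂ = ½·802.3·(20.28² − 1.467²) = ½·802.3·409.3 = 164200 Pa.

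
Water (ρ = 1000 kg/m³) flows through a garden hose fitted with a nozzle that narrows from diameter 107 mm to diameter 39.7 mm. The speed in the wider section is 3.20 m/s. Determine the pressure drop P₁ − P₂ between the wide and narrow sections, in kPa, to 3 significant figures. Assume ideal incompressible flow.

Mass conservation (A₁v₁ = A₂v₂) gives v₂ = 3.20 × 89.9/12.4 = 23.2 m/s.
The pipe is horizontal, so Bernoulli reduces to P₁ + ½ρv₁² = P₂ + ½ρv₂².
P₁ − P₂ = ½·1000·(23.2² − 3.20²) = ½·1000·530 = 265000 Pa.

ΔP = 265 kPa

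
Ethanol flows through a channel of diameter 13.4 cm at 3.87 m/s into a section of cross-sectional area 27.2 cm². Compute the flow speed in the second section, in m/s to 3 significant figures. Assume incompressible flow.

20.1 m/s

Continuity gives A₁v₁ = A₂v₂, so v₂ = (141 cm²)/(27.2 cm²) × 3.87 m/s = 20.1 m/s.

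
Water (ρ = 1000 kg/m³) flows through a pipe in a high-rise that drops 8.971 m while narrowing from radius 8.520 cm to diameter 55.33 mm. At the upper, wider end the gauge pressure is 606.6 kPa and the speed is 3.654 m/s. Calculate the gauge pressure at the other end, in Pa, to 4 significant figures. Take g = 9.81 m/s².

By continuity, v₂ = v₁·A₁/A₂ = 3.654·(228.0/24.04) = 34.66 m/s.
Applying Bernoulli between the two ends and solving for P₂: P₂ = P₁ + ½ρ(v₁² − v₂²) − ρgΔh.
P₂ = 606600 + ½·1000·(3.654² − 34.66²) − 1000·9.81·(−8.971) = 606600 + (-593900) − (-88010) = 100700 Pa.

P₂ = 100700 Pa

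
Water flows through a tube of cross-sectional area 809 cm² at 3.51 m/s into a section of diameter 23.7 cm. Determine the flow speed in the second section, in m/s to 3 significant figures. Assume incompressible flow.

v₂ = 6.44 m/s

By continuity, v₂ = v₁·A₁/A₂ = 3.51·(809/441) = 6.44 m/s.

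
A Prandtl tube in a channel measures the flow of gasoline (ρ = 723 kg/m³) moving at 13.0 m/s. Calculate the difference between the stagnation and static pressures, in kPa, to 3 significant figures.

Bernoulli between the free stream and the stagnation point: ½ρv² = P_stag − P_static.
ΔP = ½·723·13.0² = 61100 Pa.

61.1 kPa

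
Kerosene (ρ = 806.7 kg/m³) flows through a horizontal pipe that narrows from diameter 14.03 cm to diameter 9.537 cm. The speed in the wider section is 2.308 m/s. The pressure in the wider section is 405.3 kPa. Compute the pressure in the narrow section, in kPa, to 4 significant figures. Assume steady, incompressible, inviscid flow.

Continuity gives A₁v₁ = A₂v₂, so v₂ = (154.6 cm²)/(71.44 cm²) × 2.308 m/s = 4.995 m/s.
The pipe is horizontal, so Bernoulli reduces to P₁ + ½ρv₁² = P₂ + ½ρv₂².
P₂ = P₁ − ½ρ(v₂² − v₁²) = 405300 − ½·806.7·(4.995² − 2.308²) = 405300 − 7915 = 397400 Pa.

397.4 kPa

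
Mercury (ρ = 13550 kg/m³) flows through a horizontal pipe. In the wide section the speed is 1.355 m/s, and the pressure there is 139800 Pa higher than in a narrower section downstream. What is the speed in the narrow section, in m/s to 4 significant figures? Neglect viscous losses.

v₂ ≈ 4.740 m/s

Along the level pipe P + ½ρv² is conserved, hence v₂² = v₁² + 2(P₁ − P₂)/ρ.
v₂ = √(1.355² + 2·139800/13550) = √(1.836 + 20.63) = 4.740 m/s.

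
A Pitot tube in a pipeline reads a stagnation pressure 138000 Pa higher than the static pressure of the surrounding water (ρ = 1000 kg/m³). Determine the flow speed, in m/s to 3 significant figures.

At the stagnation point the flow is brought to rest, so Bernoulli gives P_stag − P_static = ½ρv².
v = √(2ΔP/ρ) = √(2·138000/1000) = 16.6 m/s.

v = 16.6 m/s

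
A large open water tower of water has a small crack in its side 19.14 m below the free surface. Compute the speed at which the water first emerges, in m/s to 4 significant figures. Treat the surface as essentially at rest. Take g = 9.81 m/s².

Torricelli's result v = √(2gh) gives v = √(2·9.81·19.14) = 19.38 m/s.

v ≈ 19.38 m/s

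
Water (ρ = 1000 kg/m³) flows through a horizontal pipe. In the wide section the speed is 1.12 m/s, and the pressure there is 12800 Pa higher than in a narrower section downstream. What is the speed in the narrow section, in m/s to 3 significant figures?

v₂ ≈ 5.18 m/s

Along the level pipe P + ½ρv² is conserved, hence v₂² = v₁² + 2(P₁ − P₂)/ρ.
v₂ = √(1.12² + 2·12800/1000) = √(1.25 + 25.6) = 5.18 m/s.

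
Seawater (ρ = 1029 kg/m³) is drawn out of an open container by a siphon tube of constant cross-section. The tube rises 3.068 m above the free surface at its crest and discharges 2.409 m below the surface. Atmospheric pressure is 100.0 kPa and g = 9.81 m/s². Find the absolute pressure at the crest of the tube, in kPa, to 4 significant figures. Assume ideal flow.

The outlet speed comes from Torricelli: v = √(2g·2.409) = 6.875 m/s.
Continuity keeps v the same throughout the tube; from surface to crest, P_atm + 0 = P_top + ½ρv² + ρg·h_top.
P_top = 100000 − ½·1029·6.875² − 1029·9.81·3.068 = 44710 Pa.

P_top ≈ 44.71 kPa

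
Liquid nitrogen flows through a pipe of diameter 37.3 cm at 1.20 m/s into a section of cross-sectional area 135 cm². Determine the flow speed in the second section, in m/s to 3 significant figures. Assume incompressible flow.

v₂ ≈ 9.71 m/s

Continuity gives A₁v₁ = A₂v₂, so v₂ = (1090 cm²)/(135 cm²) × 1.20 m/s = 9.71 m/s.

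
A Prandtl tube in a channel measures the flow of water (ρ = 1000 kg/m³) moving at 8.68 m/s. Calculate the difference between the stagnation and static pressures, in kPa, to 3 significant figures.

At the stagnation point the flow is brought to rest, so Bernoulli gives P_stag − P_static = ½ρv².
ΔP = ½·1000·8.68² = 37700 Pa.

37.7 kPa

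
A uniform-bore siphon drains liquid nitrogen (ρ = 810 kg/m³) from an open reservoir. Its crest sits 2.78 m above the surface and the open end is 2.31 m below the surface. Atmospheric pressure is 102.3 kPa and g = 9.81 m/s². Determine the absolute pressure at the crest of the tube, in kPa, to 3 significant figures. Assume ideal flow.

Bernoulli surface→outlet gives ½v² = g·h_out, so v = √(2·9.81·2.31) = 6.73 m/s.
Continuity keeps v the same throughout the tube; from surface to crest, P_atm + 0 = P_top + ½ρv² + ρg·h_top.
P_top = 102300 − ½·810·6.73² − 810·9.81·2.78 = 61900 Pa.

P_top ≈ 61.9 kPa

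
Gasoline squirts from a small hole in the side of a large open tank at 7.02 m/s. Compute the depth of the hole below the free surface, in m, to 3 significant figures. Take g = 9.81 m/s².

Inverting v = √(2gh) gives h = v² / 2g.
h = 7.02²/(2·9.81) = 49.3/19.62 = 2.51 m.

h = 2.51 m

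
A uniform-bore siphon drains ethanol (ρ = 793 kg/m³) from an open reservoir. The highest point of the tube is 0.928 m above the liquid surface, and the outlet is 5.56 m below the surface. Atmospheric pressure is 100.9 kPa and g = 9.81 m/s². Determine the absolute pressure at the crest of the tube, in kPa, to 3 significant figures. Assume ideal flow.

50.4 kPa

The outlet speed comes from Torricelli: v = √(2g·5.56) = 10.4 m/s.
The bore is uniform, so the speed at the crest is the same v. Bernoulli surface→crest: P_atm = P_top + ½ρv² + ρg·h_top.
P_top = 100900 − ½·793·10.4² − 793·9.81·0.928 = 50400 Pa.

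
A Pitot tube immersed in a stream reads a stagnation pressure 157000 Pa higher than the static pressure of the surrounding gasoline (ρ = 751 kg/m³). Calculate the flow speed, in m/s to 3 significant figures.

v ≈ 20.4 m/s

The dynamic pressure equals the rise in static pressure at the stagnation point: ΔP = ½ρv².
v = √(2ΔP/ρ) = √(2·157000/751) = 20.4 m/s.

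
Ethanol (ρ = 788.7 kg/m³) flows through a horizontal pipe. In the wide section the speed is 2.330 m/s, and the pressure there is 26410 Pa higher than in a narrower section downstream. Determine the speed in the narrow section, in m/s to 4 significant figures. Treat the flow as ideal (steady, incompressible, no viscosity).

v₂ ≈ 8.509 m/s

With h₁ = h₂, rearranging Bernoulli gives v₂ = √(v₁² + 2ΔP/ρ).
v₂ = √(2.330² + 2·26410/788.7) = √(5.429 + 66.97) = 8.509 m/s.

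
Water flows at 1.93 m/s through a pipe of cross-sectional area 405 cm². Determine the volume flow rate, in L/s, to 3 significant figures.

Q = A·v = 0.0405 m² × 1.93 m/s = 0.0782 m³/s.
Converting: 0.0782 m³/s × 1000 = 78.2 L/s.

Q ≈ 78.2 L/s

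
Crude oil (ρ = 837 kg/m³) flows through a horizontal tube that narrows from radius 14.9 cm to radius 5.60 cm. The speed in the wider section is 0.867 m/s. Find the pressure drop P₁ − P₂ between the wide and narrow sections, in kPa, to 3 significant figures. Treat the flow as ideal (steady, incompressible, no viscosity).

15.5 kPa

The volume flow rate is constant, so v₂ = (A₁/A₂)v₁ = (697/98.5)·0.867 = 6.14 m/s.
Bernoulli (h₁ = h₂): P₁ − P₂ = ½ρ(v₂² − v₁²).
P₁ − P₂ = ½·837·(6.14² − 0.867²) = ½·837·36.9 = 15500 Pa.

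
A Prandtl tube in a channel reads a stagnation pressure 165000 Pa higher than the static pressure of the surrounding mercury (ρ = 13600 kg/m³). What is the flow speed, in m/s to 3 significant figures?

v ≈ 4.93 m/s

The dynamic pressure equals the rise in static pressure at the stagnation point: ΔP = ½ρv².
v = √(2ΔP/ρ) = √(2·165000/13600) = 4.93 m/s.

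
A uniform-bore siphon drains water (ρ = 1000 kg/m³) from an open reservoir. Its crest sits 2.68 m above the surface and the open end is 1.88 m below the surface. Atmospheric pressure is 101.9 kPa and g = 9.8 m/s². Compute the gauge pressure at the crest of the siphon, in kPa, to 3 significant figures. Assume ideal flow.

P_gauge ≈ -44.7 kPa

From the surface to the outlet (both open to atmosphere, surface at rest): v = √(2g·h_out) = √(2·9.8·1.88) = 6.07 m/s.
With constant cross-section the crest speed equals v; applying Bernoulli from the surface up to the crest, P_top = P_atm − ½ρv² − ρg·h_top.
P_top = 101900 − ½·1000·6.07² − 1000·9.8·2.68 = 57200 Pa. So P_gauge = P_top − P_atm = -44700 Pa.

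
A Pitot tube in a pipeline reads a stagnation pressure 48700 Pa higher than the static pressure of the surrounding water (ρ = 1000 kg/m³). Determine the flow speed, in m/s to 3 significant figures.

The dynamic pressure equals the rise in static pressure at the stagnation point: ΔP = ½ρv².
v = √(2ΔP/ρ) = √(2·48700/1000) = 9.87 m/s.

v ≈ 9.87 m/s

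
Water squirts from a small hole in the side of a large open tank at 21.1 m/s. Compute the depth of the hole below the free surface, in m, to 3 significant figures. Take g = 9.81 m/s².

Torricelli: v = √(2gh), so h = v²/(2g).
h = 21.1²/(2·9.81) = 445/19.62 = 22.7 m.

h ≈ 22.7 m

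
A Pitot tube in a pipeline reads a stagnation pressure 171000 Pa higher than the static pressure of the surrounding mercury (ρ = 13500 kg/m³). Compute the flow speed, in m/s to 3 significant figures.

v ≈ 5.03 m/s

Bernoulli between the free stream and the stagnation point: ½ρv² = P_stag − P_static.
v = √(2ΔP/ρ) = √(2·171000/13500) = 5.03 m/s.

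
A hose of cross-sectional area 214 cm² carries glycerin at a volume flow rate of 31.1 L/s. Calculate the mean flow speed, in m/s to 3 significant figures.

v ≈ 1.45 m/s

Q = 31.1 L/s = 0.0311 m³/s.
v = Q/A = 0.0311 / 0.0214 = 1.45 m/s.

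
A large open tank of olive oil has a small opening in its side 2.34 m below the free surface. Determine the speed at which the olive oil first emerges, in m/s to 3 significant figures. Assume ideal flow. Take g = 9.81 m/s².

v = 6.78 m/s

The surface is effectively still and both ends are open, so ½v² = gh and v = √(2·9.81·2.34) = 6.78 m/s.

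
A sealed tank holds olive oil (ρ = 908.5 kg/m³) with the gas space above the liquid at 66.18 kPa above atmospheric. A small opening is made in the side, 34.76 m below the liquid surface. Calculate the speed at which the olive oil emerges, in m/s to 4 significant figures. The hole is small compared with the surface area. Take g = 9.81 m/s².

28.77 m/s

Take point 1 at the surface (v₁ ≈ 0) and point 2 at the hole (at atmospheric pressure). Bernoulli: P₁ + ρg h = P_atm + ½ρv₂².
With P₁ − P_atm = 66180 Pa, v₂ = √(2gh + 2ΔP/ρ) = √(2·9.81·34.76 + 2·66180/908.5) = 28.77 m/s.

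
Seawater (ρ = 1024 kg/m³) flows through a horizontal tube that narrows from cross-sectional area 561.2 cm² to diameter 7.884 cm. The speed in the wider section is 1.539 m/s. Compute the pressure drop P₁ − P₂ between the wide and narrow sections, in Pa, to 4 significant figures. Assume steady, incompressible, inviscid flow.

ΔP ≈ 159000 Pa

By continuity, v₂ = v₁·A₁/A₂ = 1.539·(561.2/48.82) = 17.69 m/s.
With no height change, Bernoulli's equation is P₁ + ½ρv₁² = P₂ + ½ρv₂².
P₁ − P₂ = ½·1024·(17.69² − 1.539²) = ½·1024·310.6 = 159000 Pa.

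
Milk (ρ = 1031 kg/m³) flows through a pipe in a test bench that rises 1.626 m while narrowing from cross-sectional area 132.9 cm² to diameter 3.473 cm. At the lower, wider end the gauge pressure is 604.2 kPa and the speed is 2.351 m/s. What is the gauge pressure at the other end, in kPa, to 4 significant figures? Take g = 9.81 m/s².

29.83 kPa

The volume flow rate is constant, so v₂ = (A₁/A₂)v₁ = (132.9/9.473)·2.351 = 32.98 m/s.
Energy conservation along the streamline gives P₂ = P₁ − ½ρ(v₂² − v₁²) − ρg(h₂ − h₁).
P₂ = 604200 + ½·1031·(2.351² − 32.98²) − 1031·9.81·(+1.626) = 604200 + (-557900) − (16450) = 29830 Pa.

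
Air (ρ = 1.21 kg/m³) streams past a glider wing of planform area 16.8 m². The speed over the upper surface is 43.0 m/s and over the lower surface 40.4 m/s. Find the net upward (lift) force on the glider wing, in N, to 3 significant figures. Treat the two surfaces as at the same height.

F ≈ 2200 N

With equal heights on the two surfaces, Bernoulli gives P_lower − P_upper = ½ρ(v_upper² − v_lower²).
ΔP = ½·1.21·(43.0² − 40.4²) = 131 Pa.
Lift = ΔP · A = 131 × 16.8 = 2200 N.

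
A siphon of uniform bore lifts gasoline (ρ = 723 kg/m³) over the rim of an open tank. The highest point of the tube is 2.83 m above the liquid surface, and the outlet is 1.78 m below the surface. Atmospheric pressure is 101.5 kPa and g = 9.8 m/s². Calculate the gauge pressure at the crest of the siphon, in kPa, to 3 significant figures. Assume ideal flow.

P_gauge ≈ -32.7 kPa

From the surface to the outlet (both open to atmosphere, surface at rest): v = √(2g·h_out) = √(2·9.8·1.78) = 5.91 m/s.
Continuity keeps v the same throughout the tube; from surface to crest, P_atm + 0 = P_top + ½ρv² + ρg·h_top.
P_top = 101500 − ½·723·5.91² − 723·9.8·2.83 = 68800 Pa. So P_gauge = P_top − P_atm = -32700 Pa.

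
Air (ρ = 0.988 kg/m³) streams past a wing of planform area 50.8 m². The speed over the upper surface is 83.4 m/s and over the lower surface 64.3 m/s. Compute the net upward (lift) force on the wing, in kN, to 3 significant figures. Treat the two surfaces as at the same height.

The faster flow above has the lower pressure; Bernoulli (same height) gives ΔP = ½ρ(v_up² − v_low²).
ΔP = ½·0.988·(83.4² − 64.3²) = 1390 Pa.
Lift = ΔP · A = 1390 × 50.8 = 70800 N.

F ≈ 70.8 kN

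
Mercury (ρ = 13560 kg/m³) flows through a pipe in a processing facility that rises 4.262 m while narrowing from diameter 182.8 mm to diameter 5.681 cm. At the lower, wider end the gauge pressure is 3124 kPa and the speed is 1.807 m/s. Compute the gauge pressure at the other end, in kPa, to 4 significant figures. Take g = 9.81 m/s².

The volume flow rate is constant, so v₂ = (A₁/A₂)v₁ = (262.4/25.35)·1.807 = 18.71 m/s.
Energy conservation along the streamline gives P₂ = P₁ − ½ρ(v₂² − v₁²) − ρg(h₂ − h₁).
P₂ = 3124000 + ½·13560·(1.807² − 18.71²) − 13560·9.81·(+4.262) = 3124000 + (-2351000) − (566900) = 205900 Pa.

205.9 kPa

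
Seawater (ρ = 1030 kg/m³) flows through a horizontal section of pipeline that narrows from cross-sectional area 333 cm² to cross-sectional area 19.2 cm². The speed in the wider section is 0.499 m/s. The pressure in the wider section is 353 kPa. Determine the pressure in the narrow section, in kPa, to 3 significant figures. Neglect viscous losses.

By continuity, v₂ = v₁·A₁/A₂ = 0.499·(333/19.2) = 8.65 m/s.
With no height change, Bernoulli's equation is P₁ + ½ρv₁² = P₂ + ½ρv₂².
P₂ = P₁ − ½ρ(v₂² − v₁²) = 353000 − ½·1030·(8.65² − 0.499²) = 353000 − 38400 = 315000 Pa.

P₂ = 315 kPa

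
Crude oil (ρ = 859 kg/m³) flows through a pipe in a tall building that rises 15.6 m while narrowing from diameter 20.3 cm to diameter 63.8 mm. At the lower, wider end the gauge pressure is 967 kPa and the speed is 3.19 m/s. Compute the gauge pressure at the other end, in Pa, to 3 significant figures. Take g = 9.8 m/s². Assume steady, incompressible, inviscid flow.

The volume flow rate is constant, so v₂ = (A₁/A₂)v₁ = (324/32.0)·3.19 = 32.3 m/s.
Bernoulli: P₁ + ½ρv₁² + ρg h₁ = P₂ + ½ρv₂² + ρg h₂, so P₂ = P₁ + ½ρ(v₁² − v₂²) − ρg(h₂ − h₁).
P₂ = 967000 + ½·859·(3.19² − 32.3²) − 859·9.8·(+15.6) = 967000 + (-444000) − (131000) = 392000 Pa.

P₂ ≈ 392000 Pa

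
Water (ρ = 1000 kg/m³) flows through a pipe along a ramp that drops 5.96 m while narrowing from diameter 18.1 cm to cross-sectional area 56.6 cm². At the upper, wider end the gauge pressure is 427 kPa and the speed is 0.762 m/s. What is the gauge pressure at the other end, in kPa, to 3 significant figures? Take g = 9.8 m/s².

P₂ ≈ 480 kPa

Mass conservation (A₁v₁ = A₂v₂) gives v₂ = 0.762 × 257/56.6 = 3.46 m/s.
Bernoulli: P₁ + ½ρv₁² + ρg h₁ = P₂ + ½ρv₂² + ρg h₂, so P₂ = P₁ + ½ρ(v₁² − v₂²) − ρg(h₂ − h₁).
P₂ = 427000 + ½·1000·(0.762² − 3.46²) − 1000·9.8·(−5.96) = 427000 + (-5710) − (-58400) = 480000 Pa.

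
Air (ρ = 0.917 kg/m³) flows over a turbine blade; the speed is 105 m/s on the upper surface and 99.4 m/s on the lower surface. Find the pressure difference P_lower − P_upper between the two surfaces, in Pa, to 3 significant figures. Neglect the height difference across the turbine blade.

ΔP ≈ 525 Pa

With negligible Δh, P + ½ρv² is constant, so P_low − P_up = ½ρ(v_up² − v_low²).
ΔP = ½·0.917·(105² − 99.4²) = 525 Pa.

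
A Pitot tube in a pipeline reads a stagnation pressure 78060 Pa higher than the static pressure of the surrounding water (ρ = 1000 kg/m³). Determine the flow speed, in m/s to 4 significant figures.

12.49 m/s

At the stagnation point the flow is brought to rest, so Bernoulli gives P_stag − P_static = ½ρv².
v = √(2ΔP/ρ) = √(2·78060/1000) = 12.49 m/s.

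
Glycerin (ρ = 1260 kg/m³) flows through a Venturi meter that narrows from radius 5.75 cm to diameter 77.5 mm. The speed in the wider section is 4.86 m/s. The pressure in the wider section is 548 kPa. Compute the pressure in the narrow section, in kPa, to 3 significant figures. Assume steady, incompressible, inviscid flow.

The volume flow rate is constant, so v₂ = (A₁/A₂)v₁ = (104/47.2)·4.86 = 10.7 m/s.
The pipe is horizontal, so Bernoulli reduces to P₁ + ½ρv₁² = P₂ + ½ρv₂².
P₂ = P₁ − ½ρ(v₂² − v₁²) = 548000 − ½·1260·(10.7² − 4.86²) = 548000 − 57300 = 491000 Pa.

P₂ = 491 kPa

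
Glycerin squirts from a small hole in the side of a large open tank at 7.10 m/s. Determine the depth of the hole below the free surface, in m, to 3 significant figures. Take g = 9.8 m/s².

2.57 m

For a small hole in a large open tank, ½v² = gh, giving h = v²/(2g).
h = 7.10²/(2·9.8) = 50.4/19.60 = 2.57 m.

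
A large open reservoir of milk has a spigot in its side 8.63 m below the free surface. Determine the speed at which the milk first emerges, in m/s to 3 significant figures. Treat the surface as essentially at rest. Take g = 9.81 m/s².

v ≈ 13.0 m/s

Bernoulli from surface to hole (P equal, v_surface ≈ 0): v = √(2gh) = √(2×9.81×8.63) = 13.0 m/s.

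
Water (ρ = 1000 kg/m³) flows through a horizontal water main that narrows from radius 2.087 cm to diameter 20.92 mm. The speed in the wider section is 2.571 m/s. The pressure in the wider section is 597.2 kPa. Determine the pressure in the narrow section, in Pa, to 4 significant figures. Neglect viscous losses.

Mass conservation (A₁v₁ = A₂v₂) gives v₂ = 2.571 × 13.68/3.437 = 10.23 m/s.
The pipe is horizontal, so Bernoulli reduces to P₁ + ½ρv₁² = P₂ + ½ρv₂².
P₂ = P₁ − ½ρ(v₂² − v₁²) = 597200 − ½·1000·(10.23² − 2.571²) = 597200 − 49070 = 548100 Pa.

P₂ ≈ 548100 Pa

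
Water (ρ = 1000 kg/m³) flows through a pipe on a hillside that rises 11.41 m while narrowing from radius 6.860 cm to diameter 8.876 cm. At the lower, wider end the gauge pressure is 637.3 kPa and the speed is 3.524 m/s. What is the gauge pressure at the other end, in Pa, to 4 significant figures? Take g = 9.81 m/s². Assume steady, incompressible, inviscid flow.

Mass conservation (A₁v₁ = A₂v₂) gives v₂ = 3.524 × 147.8/61.88 = 8.420 m/s.
Energy conservation along the streamline gives P₂ = P₁ − ½ρ(v₂² − v₁²) − ρg(h₂ − h₁).
P₂ = 637300 + ½·1000·(3.524² − 8.420²) − 1000·9.81·(+11.41) = 637300 + (-29240) − (111900) = 496100 Pa.

P₂ ≈ 496100 Pa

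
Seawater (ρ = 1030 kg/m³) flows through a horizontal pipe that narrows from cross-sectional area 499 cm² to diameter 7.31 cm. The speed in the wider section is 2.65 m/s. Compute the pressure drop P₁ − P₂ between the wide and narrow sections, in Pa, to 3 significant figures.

Mass conservation (A₁v₁ = A₂v₂) gives v₂ = 2.65 × 499/42.0 = 31.5 m/s.
With no height change, Bernoulli's equation is P₁ + ½ρv₁² = P₂ + ½ρv₂².
P₁ − P₂ = ½·1030·(31.5² − 2.65²) = ½·1030·986 = 508000 Pa.

ΔP = 508000 Pa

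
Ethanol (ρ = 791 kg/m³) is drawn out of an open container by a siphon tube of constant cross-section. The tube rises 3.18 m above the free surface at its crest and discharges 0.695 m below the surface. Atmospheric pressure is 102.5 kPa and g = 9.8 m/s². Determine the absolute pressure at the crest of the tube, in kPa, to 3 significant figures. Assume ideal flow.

From the surface to the outlet (both open to atmosphere, surface at rest): v = √(2g·h_out) = √(2·9.8·0.695) = 3.69 m/s.
The bore is uniform, so the speed at the crest is the same v. Bernoulli surface→crest: P_atm = P_top + ½ρv² + ρg·h_top.
P_top = 102500 − ½·791·3.69² − 791·9.8·3.18 = 72500 Pa.

72.5 kPa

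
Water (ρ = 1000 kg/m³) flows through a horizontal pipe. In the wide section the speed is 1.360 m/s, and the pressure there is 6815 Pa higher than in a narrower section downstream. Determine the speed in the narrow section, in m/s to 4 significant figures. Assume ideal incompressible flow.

Horizontal Bernoulli: P₁ + ½ρv₁² = P₂ + ½ρv₂², so v₂² = v₁² + 2(P₁ − P₂)/ρ.
v₂ = √(1.360² + 2·6815/1000) = √(1.850 + 13.63) = 3.934 m/s.

v₂ = 3.934 m/s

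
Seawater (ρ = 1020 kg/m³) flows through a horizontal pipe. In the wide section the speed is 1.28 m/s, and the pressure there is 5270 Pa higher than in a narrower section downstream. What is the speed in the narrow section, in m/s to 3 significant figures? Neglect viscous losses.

With h₁ = h₂, rearranging Bernoulli gives v₂ = √(v₁² + 2ΔP/ρ).
v₂ = √(1.28² + 2·5270/1020) = √(1.64 + 10.3) = 3.46 m/s.

3.46 m/s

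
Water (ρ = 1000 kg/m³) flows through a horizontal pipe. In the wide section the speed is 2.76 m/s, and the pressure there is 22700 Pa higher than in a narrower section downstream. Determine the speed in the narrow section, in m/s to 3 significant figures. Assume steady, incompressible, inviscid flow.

Horizontal Bernoulli: P₁ + ½ρv₁² = P₂ + ½ρv₂², so v₂² = v₁² + 2(P₁ − P₂)/ρ.
v₂ = √(2.76² + 2·22700/1000) = √(7.62 + 45.4) = 7.28 m/s.

7.28 m/s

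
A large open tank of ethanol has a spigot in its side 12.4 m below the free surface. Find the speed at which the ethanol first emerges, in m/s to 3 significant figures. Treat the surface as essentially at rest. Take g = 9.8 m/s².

Bernoulli from surface to hole (P equal, v_surface ≈ 0): v = √(2gh) = √(2×9.8×12.4) = 15.6 m/s.

15.6 m/s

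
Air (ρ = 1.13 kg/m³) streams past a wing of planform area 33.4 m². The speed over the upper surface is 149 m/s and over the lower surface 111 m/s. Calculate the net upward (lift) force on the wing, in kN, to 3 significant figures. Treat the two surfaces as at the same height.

F ≈ 186 kN

From P + ½ρv² = const at equal height, P_low − P_up = ½ρ(v_up² − v_low²).
ΔP = ½·1.13·(149² − 111²) = 5580 Pa.
Lift = ΔP · A = 5580 × 33.4 = 186000 N.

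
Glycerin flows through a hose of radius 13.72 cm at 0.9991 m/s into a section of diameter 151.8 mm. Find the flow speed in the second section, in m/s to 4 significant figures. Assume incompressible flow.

3.265 m/s

The volume flow rate is constant, so v₂ = (A₁/A₂)v₁ = (591.4/181.0)·0.9991 = 3.265 m/s.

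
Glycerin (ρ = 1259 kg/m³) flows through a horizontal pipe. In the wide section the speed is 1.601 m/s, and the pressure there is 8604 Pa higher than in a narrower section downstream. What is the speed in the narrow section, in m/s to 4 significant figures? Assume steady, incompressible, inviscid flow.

v₂ ≈ 4.029 m/s

Horizontal Bernoulli: P₁ + ½ρv₁² = P₂ + ½ρv₂², so v₂² = v₁² + 2(P₁ − P₂)/ρ.
v₂ = √(1.601² + 2·8604/1259) = √(2.563 + 13.67) = 4.029 m/s.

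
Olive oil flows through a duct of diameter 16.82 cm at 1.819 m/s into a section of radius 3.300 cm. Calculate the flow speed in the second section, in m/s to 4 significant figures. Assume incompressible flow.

11.81 m/s

By continuity, v₂ = v₁·A₁/A₂ = 1.819·(222.2/34.21) = 11.81 m/s.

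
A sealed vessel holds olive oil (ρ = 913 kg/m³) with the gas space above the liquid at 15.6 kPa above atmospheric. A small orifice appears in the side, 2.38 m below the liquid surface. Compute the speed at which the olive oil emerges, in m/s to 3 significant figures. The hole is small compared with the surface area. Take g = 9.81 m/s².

v ≈ 8.99 m/s

Take point 1 at the surface (v₁ ≈ 0) and point 2 at the hole (at atmospheric pressure). Bernoulli: P₁ + ρg h = P_atm + ½ρv₂².
With P₁ − P_atm = 15600 Pa, v₂ = √(2gh + 2ΔP/ρ) = √(2·9.81·2.38 + 2·15600/913) = 8.99 m/s.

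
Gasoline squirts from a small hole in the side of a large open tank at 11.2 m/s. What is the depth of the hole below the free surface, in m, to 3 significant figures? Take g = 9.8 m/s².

Torricelli: v = √(2gh), so h = v²/(2g).
h = 11.2²/(2·9.8) = 125/19.60 = 6.40 m.

h ≈ 6.40 m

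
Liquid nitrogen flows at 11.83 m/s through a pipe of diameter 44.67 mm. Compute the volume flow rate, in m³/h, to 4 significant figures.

66.74 m³/h

Q = A·v = 0.001567 m² × 11.83 m/s = 0.01854 m³/s.
Converting: 0.01854 m³/s × 3600 = 66.74 m³/h.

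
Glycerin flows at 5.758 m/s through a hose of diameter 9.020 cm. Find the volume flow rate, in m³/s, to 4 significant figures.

Q ≈ 0.03679 m³/s

Q = A·v = 0.006390 m² × 5.758 m/s = 0.03679 m³/s.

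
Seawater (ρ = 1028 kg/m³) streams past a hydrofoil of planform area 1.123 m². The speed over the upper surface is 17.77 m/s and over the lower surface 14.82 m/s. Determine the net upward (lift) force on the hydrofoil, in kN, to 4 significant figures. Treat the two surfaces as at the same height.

From P + ½ρv² = const at equal height, P_low − P_up = ½ρ(v_up² − v_low²).
ΔP = ½·1028·(17.77² − 14.82²) = 49420 Pa.
Lift = ΔP · A = 49420 × 1.123 = 55490 N.

55.49 kN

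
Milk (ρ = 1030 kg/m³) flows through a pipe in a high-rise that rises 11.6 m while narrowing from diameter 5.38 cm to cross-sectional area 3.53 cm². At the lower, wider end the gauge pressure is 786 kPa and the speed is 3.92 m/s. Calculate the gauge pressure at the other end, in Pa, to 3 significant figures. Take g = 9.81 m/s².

349000 Pa

Mass conservation (A₁v₁ = A₂v₂) gives v₂ = 3.92 × 22.7/3.53 = 25.2 m/s.
Bernoulli: P₁ + ½ρv₁² + ρg h₁ = P₂ + ½ρv₂² + ρg h₂, so P₂ = P₁ + ½ρ(v₁² − v₂²) − ρg(h₂ − h₁).
P₂ = 786000 + ½·1030·(3.92² − 25.2²) − 1030·9.81·(+11.6) = 786000 + (-320000) − (117000) = 349000 Pa.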